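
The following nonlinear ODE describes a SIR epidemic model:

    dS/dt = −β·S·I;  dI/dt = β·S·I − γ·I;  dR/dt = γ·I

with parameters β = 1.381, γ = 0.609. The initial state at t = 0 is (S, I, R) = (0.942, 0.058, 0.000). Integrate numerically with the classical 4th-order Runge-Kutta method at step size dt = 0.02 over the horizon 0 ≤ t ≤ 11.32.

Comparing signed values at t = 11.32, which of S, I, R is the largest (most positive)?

t=0.000: state=(0.942, 0.058, 0.000)
step 1 (dt=0.02): k1=(-0.075, 0.040, 0.035), k2=(-0.076, 0.040, 0.036), k3=(-0.076, 0.040, 0.036), k4=(-0.076, 0.041, 0.036); state += dt/6·(k1+2k2+2k3+k4)
t=0.020: state=(0.940, 0.059, 0.001)
t=0.040: state=(0.939, 0.060, 0.001)
t=0.060: state=(0.937, 0.060, 0.002)
continuing one RK4 step at a time; state shown every 25 steps (Δt=0.5):
t=0.500: state=(0.898, 0.081, 0.021)
t=1.000: state=(0.842, 0.109, 0.050)
t=1.500: state=(0.772, 0.140, 0.088)
t=2.000: state=(0.694, 0.171, 0.135)
t=2.500: state=(0.610, 0.198, 0.192)
t=3.000: state=(0.528, 0.217, 0.255)
t=3.500: state=(0.454, 0.224, 0.322)
t=4.000: state=(0.389, 0.221, 0.390)
t=4.500: state=(0.335, 0.209, 0.456)
t=5.000: state=(0.292, 0.191, 0.517)
t=5.500: state=(0.257, 0.170, 0.572)
t=6.000: state=(0.231, 0.149, 0.621)
t=6.500: state=(0.210, 0.128, 0.663)
t=7.000: state=(0.193, 0.108, 0.699)
t=7.500: state=(0.180, 0.091, 0.729)
t=8.000: state=(0.170, 0.076, 0.754)
t=8.500: state=(0.162, 0.062, 0.775)
t=9.000: state=(0.156, 0.051, 0.792)
t=9.500: state=(0.151, 0.042, 0.807)
t=10.000: state=(0.147, 0.034, 0.818)
t=10.500: state=(0.144, 0.028, 0.828)
t=11.000: state=(0.142, 0.023, 0.835)
t=11.320: state=(0.140, 0.020, 0.840)
compare at T: S=0.140, I=0.020, R=0.840

largest component: R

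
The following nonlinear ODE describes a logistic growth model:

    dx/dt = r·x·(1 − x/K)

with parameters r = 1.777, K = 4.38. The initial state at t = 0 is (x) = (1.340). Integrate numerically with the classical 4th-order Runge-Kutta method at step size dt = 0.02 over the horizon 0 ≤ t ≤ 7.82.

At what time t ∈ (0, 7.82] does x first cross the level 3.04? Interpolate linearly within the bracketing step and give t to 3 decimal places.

t=0.000: state=(1.340)
step 1 (dt=0.02): k1=(1.653), k2=(1.664), k3=(1.664), k4=(1.675); state += dt/6·(k1+2k2+2k3+k4)
t=0.020: state=(1.373)
t=0.040: state=(1.407)
t=0.060: state=(1.441)
continuing one RK4 step at a time; state shown every 25 steps (Δt=0.5):
t=0.500: state=(2.266)
t=0.920: state=(3.037)
next step: t=0.940: state=(3.070) — x has crossed 3.04
linear interpolation between t=0.920 (3.03671) and t=0.940 (3.06958) → t≈0.922

t = 0.922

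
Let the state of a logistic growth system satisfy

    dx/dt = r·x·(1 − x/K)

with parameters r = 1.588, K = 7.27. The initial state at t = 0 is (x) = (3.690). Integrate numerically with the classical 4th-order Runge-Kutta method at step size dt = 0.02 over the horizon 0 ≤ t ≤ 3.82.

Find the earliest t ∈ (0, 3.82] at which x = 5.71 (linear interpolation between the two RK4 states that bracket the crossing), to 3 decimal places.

t=0.000: state=(3.690)
step 1 (dt=0.02): k1=(2.886), k2=(2.885), k3=(2.885), k4=(2.883); state += dt/6·(k1+2k2+2k3+k4)
t=0.020: state=(3.748)
t=0.040: state=(3.805)
t=0.060: state=(3.863)
continuing one RK4 step at a time; state shown every 10 steps (Δt=0.2):
t=0.200: state=(4.261)
t=0.400: state=(4.802)
t=0.600: state=(5.290)
t=0.780: state=(5.675)
next step: t=0.800: state=(5.714) — x has crossed 5.71
linear interpolation between t=0.780 (5.67463) and t=0.800 (5.71383) → t≈0.798

t = 0.798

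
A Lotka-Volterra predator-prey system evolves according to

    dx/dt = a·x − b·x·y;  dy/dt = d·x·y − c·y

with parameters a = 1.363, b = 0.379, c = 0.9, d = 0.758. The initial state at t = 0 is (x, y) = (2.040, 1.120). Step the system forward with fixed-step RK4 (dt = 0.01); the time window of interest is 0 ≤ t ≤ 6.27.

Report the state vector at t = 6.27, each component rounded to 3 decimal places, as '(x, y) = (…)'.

t=0.000: state=(2.040, 1.120)
step 1 (dt=0.01): k1=(1.915, 0.724), k2=(1.921, 0.734), k3=(1.921, 0.734), k4=(1.927, 0.745); state += dt/6·(k1+2k2+2k3+k4)
t=0.010: state=(2.059, 1.127)
t=0.020: state=(2.079, 1.135)
t=0.030: state=(2.098, 1.143)
continuing one RK4 step at a time; state shown every 25 steps (Δt=0.25):
t=0.250: state=(2.551, 1.380)
t=0.500: state=(3.081, 1.881)
t=0.750: state=(3.484, 2.808)
t=1.000: state=(3.504, 4.384)
t=1.250: state=(2.947, 6.508)
t=1.500: state=(2.036, 8.346)
t=1.750: state=(1.243, 9.053)
t=2.000: state=(0.749, 8.692)
t=2.250: state=(0.482, 7.778)
t=2.500: state=(0.341, 6.705)
t=2.750: state=(0.267, 5.667)
t=3.000: state=(0.229, 4.741)
t=3.250: state=(0.214, 3.947)
t=3.500: state=(0.214, 3.281)
t=3.750: state=(0.226, 2.731)
t=4.000: state=(0.251, 2.281)
t=4.250: state=(0.289, 1.917)
t=4.500: state=(0.344, 1.625)
t=4.750: state=(0.420, 1.395)
t=5.000: state=(0.522, 1.217)
t=5.250: state=(0.658, 1.086)
t=5.500: state=(0.838, 0.998)
t=5.750: state=(1.075, 0.955)
t=6.000: state=(1.381, 0.961)
t=6.250: state=(1.768, 1.033)
t=6.270: state=(1.802, 1.042)

(x, y) = (1.802, 1.042)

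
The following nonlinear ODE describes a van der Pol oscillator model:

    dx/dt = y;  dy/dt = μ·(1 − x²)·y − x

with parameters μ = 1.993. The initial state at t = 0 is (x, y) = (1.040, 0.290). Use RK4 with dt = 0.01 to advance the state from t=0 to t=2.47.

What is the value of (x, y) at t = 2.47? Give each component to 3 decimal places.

t=0.000: state=(1.040, 0.290)
step 1 (dt=0.01): k1=(0.290, -1.087), k2=(0.285, -1.089), k3=(0.285, -1.089), k4=(0.279, -1.092); state += dt/6·(k1+2k2+2k3+k4)
t=0.010: state=(1.043, 0.279)
t=0.020: state=(1.046, 0.268)
t=0.030: state=(1.048, 0.257)
continuing one RK4 step at a time; state shown every 10 steps (Δt=0.1):
t=0.100: state=(1.064, 0.180)
t=0.200: state=(1.076, 0.069)
t=0.300: state=(1.077, -0.039)
t=0.400: state=(1.068, -0.144)
t=0.500: state=(1.049, -0.245)
t=0.600: state=(1.019, -0.344)
t=0.700: state=(0.980, -0.444)
t=0.800: state=(0.930, -0.549)
t=0.900: state=(0.870, -0.662)
t=1.000: state=(0.797, -0.789)
t=1.100: state=(0.711, -0.939)
t=1.200: state=(0.609, -1.120)
t=1.300: state=(0.486, -1.346)
t=1.400: state=(0.337, -1.633)
t=1.500: state=(0.157, -1.995)
t=1.600: state=(-0.064, -2.437)
t=1.700: state=(-0.332, -2.928)
t=1.800: state=(-0.648, -3.352)
t=1.900: state=(-0.993, -3.488)
t=2.000: state=(-1.329, -3.133)
t=2.100: state=(-1.605, -2.348)
t=2.200: state=(-1.795, -1.461)
t=2.300: state=(-1.903, -0.752)
t=2.400: state=(-1.953, -0.287)
t=2.470: state=(-1.966, -0.080)

(x, y) = (-1.966, -0.080)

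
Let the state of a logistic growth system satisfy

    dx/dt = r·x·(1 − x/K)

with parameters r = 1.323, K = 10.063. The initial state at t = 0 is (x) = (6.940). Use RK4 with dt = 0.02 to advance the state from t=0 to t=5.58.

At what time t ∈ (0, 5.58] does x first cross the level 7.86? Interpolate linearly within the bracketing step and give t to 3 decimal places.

t = 0.358

t=0.000: state=(6.940)
step 1 (dt=0.02): k1=(2.849), k2=(2.835), k3=(2.835), k4=(2.821); state += dt/6·(k1+2k2+2k3+k4)
t=0.020: state=(6.997)
t=0.040: state=(7.053)
t=0.060: state=(7.108)
continuing one RK4 step at a time; state shown every 10 steps (Δt=0.2):
t=0.200: state=(7.480)
t=0.340: state=(7.819)
next step: t=0.360: state=(7.865) — x has crossed 7.86
linear interpolation between t=0.340 (7.81905) and t=0.360 (7.86485) → t≈0.358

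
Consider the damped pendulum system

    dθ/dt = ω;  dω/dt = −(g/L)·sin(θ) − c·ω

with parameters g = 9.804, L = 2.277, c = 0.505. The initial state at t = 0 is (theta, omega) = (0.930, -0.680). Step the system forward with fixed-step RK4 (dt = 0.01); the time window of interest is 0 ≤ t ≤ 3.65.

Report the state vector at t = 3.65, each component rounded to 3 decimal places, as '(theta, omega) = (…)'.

(theta, omega) = (0.106, -0.759)

t=0.000: state=(0.930, -0.680)
step 1 (dt=0.01): k1=(-0.680, -3.108), k2=(-0.696, -3.091), k3=(-0.695, -3.091), k4=(-0.711, -3.075); state += dt/6·(k1+2k2+2k3+k4)
t=0.010: state=(0.923, -0.711)
t=0.020: state=(0.916, -0.741)
t=0.030: state=(0.908, -0.772)
continuing one RK4 step at a time; state shown every 20 steps (Δt=0.2):
t=0.200: state=(0.737, -1.224)
t=0.400: state=(0.454, -1.567)
t=0.600: state=(0.128, -1.649)
t=0.800: state=(-0.188, -1.461)
t=1.000: state=(-0.443, -1.061)
t=1.200: state=(-0.604, -0.543)
t=1.400: state=(-0.658, -0.001)
t=1.600: state=(-0.608, 0.488)
t=1.800: state=(-0.470, 0.865)
t=2.000: state=(-0.273, 1.081)
t=2.200: state=(-0.051, 1.107)
t=2.400: state=(0.158, 0.954)
t=2.600: state=(0.321, 0.663)
t=2.800: state=(0.418, 0.298)
t=3.000: state=(0.440, -0.076)
t=3.200: state=(0.391, -0.403)
t=3.400: state=(0.285, -0.638)
t=3.600: state=(0.144, -0.751)
t=3.650: state=(0.106, -0.759)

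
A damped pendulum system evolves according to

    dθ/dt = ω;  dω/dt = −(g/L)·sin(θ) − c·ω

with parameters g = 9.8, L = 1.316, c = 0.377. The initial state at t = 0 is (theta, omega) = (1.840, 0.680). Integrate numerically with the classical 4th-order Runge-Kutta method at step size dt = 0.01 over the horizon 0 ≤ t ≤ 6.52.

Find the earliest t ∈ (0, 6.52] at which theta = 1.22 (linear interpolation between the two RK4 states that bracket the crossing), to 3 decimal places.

t=0.000: state=(1.840, 0.680)
step 1 (dt=0.01): k1=(0.680, -7.435), k2=(0.643, -7.414), k3=(0.643, -7.415), k4=(0.606, -7.394); state += dt/6·(k1+2k2+2k3+k4)
t=0.010: state=(1.846, 0.606)
t=0.020: state=(1.852, 0.532)
t=0.030: state=(1.857, 0.459)
continuing one RK4 step at a time; state shown every 25 steps (Δt=0.25):
t=0.250: state=(1.786, -1.089)
t=0.500: state=(1.303, -2.750)
t=0.520: state=(1.247, -2.871)
next step: t=0.530: state=(1.218, -2.931) — theta has crossed 1.22
linear interpolation between t=0.520 (1.24651) and t=0.530 (1.21750) → t≈0.529

t = 0.529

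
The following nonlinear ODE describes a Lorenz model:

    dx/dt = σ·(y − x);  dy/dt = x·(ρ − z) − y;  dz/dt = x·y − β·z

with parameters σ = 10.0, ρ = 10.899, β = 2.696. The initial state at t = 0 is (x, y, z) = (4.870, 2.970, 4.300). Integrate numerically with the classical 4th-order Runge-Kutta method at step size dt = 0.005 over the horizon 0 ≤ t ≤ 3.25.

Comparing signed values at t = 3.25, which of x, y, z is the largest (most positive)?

t=0.000: state=(4.870, 2.970, 4.300)
step 1 (dt=0.005): k1=(-19.000, 29.167, 2.871), k2=(-17.796, 28.746, 3.062), k3=(-17.836, 28.765, 3.065), k4=(-16.670, 28.362, 3.253); state += dt/6·(k1+2k2+2k3+k4)
t=0.005: state=(4.781, 3.114, 4.315)
t=0.010: state=(4.703, 3.254, 4.333)
t=0.015: state=(4.636, 3.390, 4.352)
continuing one RK4 step at a time; state shown every 40 steps (Δt=0.2):
t=0.200: state=(5.867, 7.397, 6.779)
t=0.400: state=(7.599, 7.125, 12.743)
t=0.600: state=(4.792, 3.281, 12.192)
t=0.800: state=(3.138, 2.964, 8.757)
t=1.000: state=(3.708, 4.385, 6.977)
t=1.200: state=(5.553, 6.566, 8.146)
t=1.400: state=(6.641, 6.456, 11.472)
t=1.600: state=(5.162, 4.240, 11.510)
t=1.800: state=(4.006, 3.837, 9.344)
t=2.000: state=(4.377, 4.855, 8.190)
t=2.200: state=(5.556, 6.119, 9.128)
t=2.400: state=(6.010, 5.818, 10.942)
t=2.600: state=(5.114, 4.596, 10.803)
t=2.800: state=(4.480, 4.411, 9.489)
t=3.000: state=(4.791, 5.122, 8.907)
t=3.200: state=(5.499, 5.781, 9.639)
t=3.250: state=(5.617, 5.800, 9.932)
compare at T: x=5.617, y=5.800, z=9.932

largest component: z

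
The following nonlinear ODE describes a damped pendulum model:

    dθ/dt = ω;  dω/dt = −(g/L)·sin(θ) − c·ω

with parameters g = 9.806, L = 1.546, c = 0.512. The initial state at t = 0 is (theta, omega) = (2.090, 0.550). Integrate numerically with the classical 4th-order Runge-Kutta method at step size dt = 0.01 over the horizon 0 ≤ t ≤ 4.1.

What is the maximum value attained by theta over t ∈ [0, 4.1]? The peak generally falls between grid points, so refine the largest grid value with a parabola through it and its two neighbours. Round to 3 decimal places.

max theta = 2.117

t=0.000: state=(2.090, 0.550)
step 1 (dt=0.01): k1=(0.550, -5.789), k2=(0.521, -5.765), k3=(0.521, -5.766), k4=(0.492, -5.743); state += dt/6·(k1+2k2+2k3+k4)
t=0.010: state=(2.095, 0.492)
t=0.020: state=(2.100, 0.435)
t=0.030: state=(2.104, 0.378)
continuing one RK4 step at a time; state shown every 20 steps (Δt=0.2):
t=0.200: state=(2.089, -0.540)
t=0.400: state=(1.877, -1.582)
t=0.600: state=(1.456, -2.618)
t=0.800: state=(0.843, -3.450)
t=1.000: state=(0.118, -3.657)
t=1.200: state=(-0.562, -3.021)
t=1.400: state=(-1.054, -1.845)
t=1.600: state=(-1.293, -0.545)
t=1.800: state=(-1.278, 0.671)
t=2.000: state=(-1.036, 1.714)
t=2.200: state=(-0.614, 2.433)
t=2.400: state=(-0.099, 2.610)
t=2.600: state=(0.389, 2.170)
t=2.800: state=(0.740, 1.299)
t=3.000: state=(0.899, 0.278)
t=3.200: state=(0.855, -0.688)
t=3.400: state=(0.637, -1.448)
t=3.600: state=(0.300, -1.853)
t=3.800: state=(-0.073, -1.803)
t=4.000: state=(-0.393, -1.338)
t=4.100: state=(-0.511, -0.999)
largest grid value and its neighbours: theta(0.090)=2.11657, theta(0.100)=2.11676, theta(0.110)=2.11640
parabola through these three points peaks at t≈0.098 with theta≈2.11677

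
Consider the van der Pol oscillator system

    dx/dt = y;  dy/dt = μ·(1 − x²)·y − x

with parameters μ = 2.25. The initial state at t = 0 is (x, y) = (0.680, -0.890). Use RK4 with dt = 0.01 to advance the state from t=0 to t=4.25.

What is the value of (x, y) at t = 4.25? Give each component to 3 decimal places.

t=0.000: state=(0.680, -0.890)
step 1 (dt=0.01): k1=(-0.890, -1.757), k2=(-0.899, -1.775), k3=(-0.899, -1.775), k4=(-0.908, -1.794); state += dt/6·(k1+2k2+2k3+k4)
t=0.010: state=(0.671, -0.908)
t=0.020: state=(0.662, -0.926)
t=0.030: state=(0.652, -0.944)
continuing one RK4 step at a time; state shown every 20 steps (Δt=0.2):
t=0.200: state=(0.461, -1.336)
t=0.400: state=(0.126, -2.079)
t=0.600: state=(-0.397, -3.184)
t=0.800: state=(-1.111, -3.660)
t=1.000: state=(-1.704, -2.023)
t=1.200: state=(-1.933, -0.463)
t=1.400: state=(-1.959, 0.091)
t=1.600: state=(-1.922, 0.249)
t=1.800: state=(-1.866, 0.302)
t=2.000: state=(-1.803, 0.331)
t=2.200: state=(-1.734, 0.356)
t=2.400: state=(-1.660, 0.383)
t=2.600: state=(-1.580, 0.416)
t=2.800: state=(-1.493, 0.456)
t=3.000: state=(-1.397, 0.509)
t=3.200: state=(-1.288, 0.582)
t=3.400: state=(-1.162, 0.684)
t=3.600: state=(-1.011, 0.840)
t=3.800: state=(-0.820, 1.092)
t=4.000: state=(-0.562, 1.532)
t=4.200: state=(-0.183, 2.332)
t=4.250: state=(-0.060, 2.612)

(x, y) = (-0.060, 2.612)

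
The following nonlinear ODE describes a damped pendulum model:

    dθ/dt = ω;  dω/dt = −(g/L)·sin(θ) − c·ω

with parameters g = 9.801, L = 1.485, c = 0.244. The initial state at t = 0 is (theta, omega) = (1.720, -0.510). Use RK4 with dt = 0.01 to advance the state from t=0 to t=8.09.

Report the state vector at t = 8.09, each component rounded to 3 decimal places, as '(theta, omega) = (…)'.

(theta, omega) = (0.542, -0.698)

t=0.000: state=(1.720, -0.510)
step 1 (dt=0.01): k1=(-0.510, -6.402), k2=(-0.542, -6.397), k3=(-0.542, -6.397), k4=(-0.574, -6.392); state += dt/6·(k1+2k2+2k3+k4)
t=0.010: state=(1.715, -0.574)
t=0.020: state=(1.709, -0.638)
t=0.030: state=(1.702, -0.702)
continuing one RK4 step at a time; state shown every 50 steps (Δt=0.5):
t=0.500: state=(0.707, -3.330)
t=1.000: state=(-0.950, -2.455)
t=1.500: state=(-1.367, 0.794)
t=2.000: state=(-0.302, 3.056)
t=2.500: state=(0.992, 1.505)
t=3.000: state=(0.989, -1.453)
t=3.500: state=(-0.162, -2.561)
t=4.000: state=(-0.979, -0.385)
t=4.500: state=(-0.528, 1.967)
t=5.000: state=(0.525, 1.672)
t=5.500: state=(0.795, -0.657)
t=6.000: state=(0.044, -1.946)
t=6.500: state=(-0.676, -0.588)
t=7.000: state=(-0.452, 1.340)
t=7.500: state=(0.328, 1.349)
t=8.000: state=(0.591, -0.390)
t=8.090: state=(0.542, -0.698)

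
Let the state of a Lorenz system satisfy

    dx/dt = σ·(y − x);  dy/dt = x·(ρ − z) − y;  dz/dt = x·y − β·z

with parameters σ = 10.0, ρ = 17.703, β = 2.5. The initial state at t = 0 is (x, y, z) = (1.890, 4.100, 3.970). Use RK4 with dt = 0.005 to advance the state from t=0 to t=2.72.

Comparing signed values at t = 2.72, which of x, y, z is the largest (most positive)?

t=0.000: state=(1.890, 4.100, 3.970)
step 1 (dt=0.005): k1=(22.100, 21.855, -2.176), k2=(22.094, 22.570, -1.830), k3=(22.112, 22.566, -1.828), k4=(22.123, 23.279, -1.474); state += dt/6·(k1+2k2+2k3+k4)
t=0.005: state=(2.001, 4.213, 3.961)
t=0.010: state=(2.111, 4.333, 3.955)
t=0.015: state=(2.223, 4.460, 3.954)
continuing one RK4 step at a time; state shown every 20 steps (Δt=0.1):
t=0.100: state=(4.465, 7.701, 4.756)
t=0.200: state=(8.599, 13.437, 9.985)
t=0.300: state=(12.428, 13.763, 21.891)
t=0.400: state=(9.741, 3.935, 26.345)
t=0.500: state=(3.983, -0.670, 21.236)
t=0.600: state=(0.879, -0.918, 16.371)
t=0.700: state=(-0.196, -0.789, 12.732)
t=0.800: state=(-0.625, -0.988, 9.950)
t=0.900: state=(-1.054, -1.601, 7.844)
t=1.000: state=(-1.824, -2.880, 6.390)
t=1.100: state=(-3.332, -5.396, 5.911)
t=1.200: state=(-6.146, -9.751, 7.798)
t=1.300: state=(-10.126, -13.836, 15.043)
t=1.400: state=(-11.507, -9.748, 24.276)
t=1.500: state=(-7.386, -2.201, 23.802)
t=1.600: state=(-3.110, -0.084, 18.927)
t=1.700: state=(-1.206, -0.199, 14.754)
t=1.800: state=(-0.700, -0.557, 11.518)
t=1.900: state=(-0.766, -1.007, 9.019)
t=2.000: state=(-1.180, -1.790, 7.142)
t=2.100: state=(-2.074, -3.320, 5.925)
t=2.200: state=(-3.856, -6.283, 5.863)
t=2.300: state=(-7.087, -11.082, 8.828)
t=2.400: state=(-11.027, -13.976, 17.684)
t=2.500: state=(-10.931, -7.528, 25.309)
t=2.600: state=(-6.081, -1.100, 22.697)
t=2.700: state=(-2.347, 0.072, 17.789)
t=2.720: state=(-1.909, 0.057, 16.918)
compare at T: x=-1.909, y=0.057, z=16.918

largest component: z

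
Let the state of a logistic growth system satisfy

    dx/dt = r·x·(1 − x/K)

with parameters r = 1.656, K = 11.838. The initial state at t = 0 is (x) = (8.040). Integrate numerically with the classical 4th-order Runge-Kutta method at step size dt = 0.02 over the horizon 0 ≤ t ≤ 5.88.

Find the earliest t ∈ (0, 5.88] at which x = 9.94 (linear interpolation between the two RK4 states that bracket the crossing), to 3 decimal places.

t=0.000: state=(8.040)
step 1 (dt=0.02): k1=(4.272), k2=(4.246), k3=(4.246), k4=(4.220); state += dt/6·(k1+2k2+2k3+k4)
t=0.020: state=(8.125)
t=0.040: state=(8.209)
t=0.060: state=(8.292)
continuing one RK4 step at a time; state shown every 10 steps (Δt=0.2):
t=0.200: state=(8.840)
t=0.400: state=(9.519)
t=0.540: state=(9.921)
next step: t=0.560: state=(9.974) — x has crossed 9.94
linear interpolation between t=0.540 (9.92149) and t=0.560 (9.97409) → t≈0.547

t = 0.547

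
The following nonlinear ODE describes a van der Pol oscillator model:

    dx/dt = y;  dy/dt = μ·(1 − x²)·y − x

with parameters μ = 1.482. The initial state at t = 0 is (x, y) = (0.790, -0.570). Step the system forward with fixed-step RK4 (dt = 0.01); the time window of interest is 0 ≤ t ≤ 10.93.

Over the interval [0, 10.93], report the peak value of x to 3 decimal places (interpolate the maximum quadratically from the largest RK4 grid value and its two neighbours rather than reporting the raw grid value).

t=0.000: state=(0.790, -0.570)
step 1 (dt=0.01): k1=(-0.570, -1.108), k2=(-0.576, -1.112), k3=(-0.576, -1.112), k4=(-0.581, -1.116); state += dt/6·(k1+2k2+2k3+k4)
t=0.010: state=(0.784, -0.581)
t=0.020: state=(0.778, -0.592)
t=0.030: state=(0.772, -0.604)
continuing one RK4 step at a time; state shown every 50 steps (Δt=0.5):
t=0.500: state=(0.339, -1.311)
t=1.000: state=(-0.626, -2.557)
t=1.500: state=(-1.722, -1.160)
t=2.000: state=(-1.864, 0.231)
t=2.500: state=(-1.668, 0.502)
t=3.000: state=(-1.373, 0.689)
t=3.500: state=(-0.951, 1.050)
t=4.000: state=(-0.225, 2.021)
t=4.500: state=(1.163, 3.086)
t=5.000: state=(1.998, 0.307)
t=5.500: state=(1.924, -0.374)
t=6.000: state=(1.698, -0.518)
t=6.500: state=(1.403, -0.679)
t=7.000: state=(0.992, -1.012)
t=7.500: state=(0.300, -1.909)
t=8.000: state=(-1.044, -3.170)
t=8.500: state=(-1.984, -0.445)
t=9.000: state=(-1.939, 0.357)
t=9.500: state=(-1.718, 0.508)
t=10.000: state=(-1.429, 0.662)
t=10.500: state=(-1.031, 0.973)
t=10.930: state=(-0.493, 1.626)
largest grid value and its neighbours: x(5.110)=2.01424, x(5.120)=2.01427, x(5.130)=2.01410
parabola through these three points peaks at t≈5.117 with x≈2.01428

max x = 2.014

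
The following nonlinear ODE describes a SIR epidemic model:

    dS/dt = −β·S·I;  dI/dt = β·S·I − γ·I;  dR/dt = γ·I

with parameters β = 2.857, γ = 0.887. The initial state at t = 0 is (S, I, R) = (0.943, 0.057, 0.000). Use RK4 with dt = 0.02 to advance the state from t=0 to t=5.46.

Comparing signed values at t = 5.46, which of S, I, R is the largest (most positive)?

t=0.000: state=(0.943, 0.057, 0.000)
step 1 (dt=0.02): k1=(-0.154, 0.103, 0.051), k2=(-0.156, 0.105, 0.051), k3=(-0.156, 0.105, 0.051), k4=(-0.159, 0.106, 0.052); state += dt/6·(k1+2k2+2k3+k4)
t=0.020: state=(0.940, 0.059, 0.001)
t=0.040: state=(0.937, 0.061, 0.002)
t=0.060: state=(0.933, 0.063, 0.003)
continuing one RK4 step at a time; state shown every 10 steps (Δt=0.2):
t=0.200: state=(0.907, 0.081, 0.012)
t=0.400: state=(0.858, 0.112, 0.029)
t=0.600: state=(0.796, 0.151, 0.052)
t=0.800: state=(0.721, 0.195, 0.083)
t=1.000: state=(0.637, 0.241, 0.122)
t=1.200: state=(0.548, 0.283, 0.169)
t=1.400: state=(0.461, 0.317, 0.222)
t=1.600: state=(0.382, 0.337, 0.280)
t=1.800: state=(0.315, 0.345, 0.341)
t=2.000: state=(0.259, 0.340, 0.402)
t=2.200: state=(0.214, 0.325, 0.461)
t=2.400: state=(0.178, 0.305, 0.517)
t=2.600: state=(0.151, 0.280, 0.569)
t=2.800: state=(0.130, 0.254, 0.616)
t=3.000: state=(0.113, 0.228, 0.659)
t=3.200: state=(0.100, 0.203, 0.697)
t=3.400: state=(0.090, 0.179, 0.731)
t=3.600: state=(0.081, 0.158, 0.761)
t=3.800: state=(0.075, 0.138, 0.787)
t=4.000: state=(0.069, 0.121, 0.810)
t=4.200: state=(0.065, 0.105, 0.830)
t=4.400: state=(0.062, 0.091, 0.847)
t=4.600: state=(0.059, 0.079, 0.862)
t=4.800: state=(0.056, 0.068, 0.875)
t=5.000: state=(0.054, 0.059, 0.887)
t=5.200: state=(0.053, 0.051, 0.896)
t=5.400: state=(0.051, 0.044, 0.905)
t=5.460: state=(0.051, 0.042, 0.907)
compare at T: S=0.051, I=0.042, R=0.907

largest component: R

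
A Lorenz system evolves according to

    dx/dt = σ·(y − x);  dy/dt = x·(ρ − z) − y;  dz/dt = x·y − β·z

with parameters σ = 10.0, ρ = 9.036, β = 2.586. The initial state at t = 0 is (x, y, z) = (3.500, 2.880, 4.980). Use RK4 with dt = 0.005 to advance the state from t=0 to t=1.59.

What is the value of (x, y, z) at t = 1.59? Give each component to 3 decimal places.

(x, y, z) = (5.332, 5.307, 8.674)

t=0.000: state=(3.500, 2.880, 4.980)
step 1 (dt=0.005): k1=(-6.200, 11.316, -2.798), k2=(-5.762, 11.249, -2.726), k3=(-5.775, 11.253, -2.724), k4=(-5.349, 11.190, -2.651); state += dt/6·(k1+2k2+2k3+k4)
t=0.005: state=(3.471, 2.936, 4.966)
t=0.010: state=(3.446, 2.992, 4.954)
t=0.015: state=(3.426, 3.047, 4.941)
continuing one RK4 step at a time; state shown every 20 steps (Δt=0.1):
t=0.100: state=(3.505, 3.951, 4.882)
t=0.200: state=(4.182, 5.024, 5.295)
t=0.300: state=(5.079, 5.972, 6.364)
t=0.400: state=(5.835, 6.383, 7.947)
t=0.500: state=(6.062, 5.940, 9.430)
t=0.600: state=(5.622, 4.918, 10.098)
t=0.700: state=(4.807, 3.959, 9.818)
t=0.800: state=(4.048, 3.415, 8.991)
t=0.900: state=(3.579, 3.277, 8.046)
t=1.000: state=(3.433, 3.434, 7.235)
t=1.100: state=(3.561, 3.804, 6.694)
t=1.200: state=(3.898, 4.316, 6.503)
t=1.300: state=(4.369, 4.874, 6.703)
t=1.400: state=(4.863, 5.320, 7.267)
t=1.500: state=(5.228, 5.478, 8.039)
t=1.590: state=(5.332, 5.307, 8.674)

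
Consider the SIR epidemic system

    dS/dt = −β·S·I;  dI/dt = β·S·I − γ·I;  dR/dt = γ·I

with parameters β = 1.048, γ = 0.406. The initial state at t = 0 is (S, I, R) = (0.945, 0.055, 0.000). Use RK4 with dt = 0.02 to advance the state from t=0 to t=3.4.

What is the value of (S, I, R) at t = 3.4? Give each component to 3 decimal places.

t=0.000: state=(0.945, 0.055, 0.000)
step 1 (dt=0.02): k1=(-0.054, 0.032, 0.022), k2=(-0.055, 0.032, 0.022), k3=(-0.055, 0.032, 0.022), k4=(-0.055, 0.032, 0.023); state += dt/6·(k1+2k2+2k3+k4)
t=0.020: state=(0.944, 0.056, 0.000)
t=0.040: state=(0.943, 0.056, 0.001)
t=0.060: state=(0.942, 0.057, 0.001)
continuing one RK4 step at a time; state shown every 10 steps (Δt=0.2):
t=0.200: state=(0.934, 0.062, 0.005)
t=0.400: state=(0.921, 0.069, 0.010)
t=0.600: state=(0.907, 0.077, 0.016)
t=0.800: state=(0.891, 0.086, 0.023)
t=1.000: state=(0.875, 0.095, 0.030)
t=1.200: state=(0.856, 0.105, 0.038)
t=1.400: state=(0.837, 0.116, 0.047)
t=1.600: state=(0.816, 0.127, 0.057)
t=1.800: state=(0.793, 0.139, 0.068)
t=2.000: state=(0.770, 0.151, 0.080)
t=2.200: state=(0.745, 0.163, 0.092)
t=2.400: state=(0.719, 0.175, 0.106)
t=2.600: state=(0.692, 0.187, 0.121)
t=2.800: state=(0.665, 0.199, 0.136)
t=3.000: state=(0.637, 0.210, 0.153)
t=3.200: state=(0.608, 0.221, 0.171)
t=3.400: state=(0.580, 0.231, 0.189)

(S, I, R) = (0.580, 0.231, 0.189)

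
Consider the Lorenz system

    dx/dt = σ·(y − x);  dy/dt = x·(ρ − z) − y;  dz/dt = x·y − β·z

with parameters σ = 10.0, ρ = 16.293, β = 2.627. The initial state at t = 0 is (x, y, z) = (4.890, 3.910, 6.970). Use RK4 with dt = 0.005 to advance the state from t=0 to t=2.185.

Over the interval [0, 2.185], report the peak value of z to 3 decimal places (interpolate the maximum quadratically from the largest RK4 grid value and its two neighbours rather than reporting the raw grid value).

max z = 21.587

t=0.000: state=(4.890, 3.910, 6.970)
step 1 (dt=0.005): k1=(-9.800, 41.679, 0.810), k2=(-8.513, 41.337, 1.216), k3=(-8.554, 41.363, 1.222), k4=(-7.304, 41.044, 1.629); state += dt/6·(k1+2k2+2k3+k4)
t=0.005: state=(4.847, 4.117, 6.976)
t=0.010: state=(4.817, 4.321, 6.986)
t=0.015: state=(4.797, 4.522, 7.001)
continuing one RK4 step at a time; state shown every 20 steps (Δt=0.1):
t=0.100: state=(5.725, 7.847, 8.053)
t=0.200: state=(8.420, 11.284, 12.340)
t=0.300: state=(10.286, 10.528, 19.142)
t=0.400: state=(8.544, 5.270, 21.480)
t=0.500: state=(5.138, 2.156, 18.572)
t=0.600: state=(3.022, 1.747, 14.907)
t=0.700: state=(2.392, 2.303, 11.915)
t=0.800: state=(2.708, 3.401, 9.784)
t=0.900: state=(3.781, 5.254, 8.748)
t=1.000: state=(5.690, 8.018, 9.510)
t=1.100: state=(8.197, 10.607, 13.200)
t=1.200: state=(9.664, 9.760, 18.659)
t=1.300: state=(8.211, 5.558, 20.526)
t=1.400: state=(5.408, 2.895, 18.167)
t=1.500: state=(3.589, 2.481, 14.949)
t=1.600: state=(3.076, 3.086, 12.272)
t=1.700: state=(3.508, 4.339, 10.488)
t=1.800: state=(4.725, 6.324, 9.989)
t=1.900: state=(6.643, 8.783, 11.517)
t=2.000: state=(8.594, 10.039, 15.427)
t=2.100: state=(8.927, 8.015, 19.154)
t=2.185: state=(7.454, 5.173, 19.440)
largest grid value and its neighbours: z(0.375)=21.57176, z(0.380)=21.58623, z(0.385)=21.58359
parabola through these three points peaks at t≈0.382 with z≈21.58725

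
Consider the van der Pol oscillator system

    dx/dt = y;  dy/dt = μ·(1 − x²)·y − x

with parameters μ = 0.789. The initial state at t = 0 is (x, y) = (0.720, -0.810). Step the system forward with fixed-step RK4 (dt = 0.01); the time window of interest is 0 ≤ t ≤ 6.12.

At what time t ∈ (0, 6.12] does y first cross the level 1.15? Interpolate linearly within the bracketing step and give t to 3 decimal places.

t=0.000: state=(0.720, -0.810)
step 1 (dt=0.01): k1=(-0.810, -1.028), k2=(-0.815, -1.029), k3=(-0.815, -1.029), k4=(-0.820, -1.031); state += dt/6·(k1+2k2+2k3+k4)
t=0.010: state=(0.712, -0.820)
t=0.020: state=(0.704, -0.831)
t=0.030: state=(0.695, -0.841)
continuing one RK4 step at a time; state shown every 20 steps (Δt=0.2):
t=0.200: state=(0.537, -1.023)
t=0.400: state=(0.309, -1.255)
t=0.600: state=(0.034, -1.500)
t=0.800: state=(-0.289, -1.724)
t=1.000: state=(-0.649, -1.849)
t=1.200: state=(-1.015, -1.768)
t=1.400: state=(-1.339, -1.431)
t=1.600: state=(-1.576, -0.926)
t=1.800: state=(-1.709, -0.417)
t=2.000: state=(-1.750, -0.007)
t=2.200: state=(-1.719, 0.293)
t=2.400: state=(-1.638, 0.513)
t=2.600: state=(-1.517, 0.687)
t=2.800: state=(-1.364, 0.845)
t=3.000: state=(-1.179, 1.010)
t=3.150: state=(-1.017, 1.148)
next step: t=3.160: state=(-1.005, 1.158) — y has crossed 1.15
linear interpolation between t=3.150 (1.14828) and t=3.160 (1.15819) → t≈3.152

t = 3.152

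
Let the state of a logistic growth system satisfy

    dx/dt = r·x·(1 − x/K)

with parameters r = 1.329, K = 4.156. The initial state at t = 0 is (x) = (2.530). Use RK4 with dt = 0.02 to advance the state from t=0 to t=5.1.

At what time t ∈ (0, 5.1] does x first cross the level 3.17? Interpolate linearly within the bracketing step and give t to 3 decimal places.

t=0.000: state=(2.530)
step 1 (dt=0.02): k1=(1.315), k2=(1.312), k3=(1.312), k4=(1.308); state += dt/6·(k1+2k2+2k3+k4)
t=0.020: state=(2.556)
t=0.040: state=(2.582)
t=0.060: state=(2.608)
continuing one RK4 step at a time; state shown every 10 steps (Δt=0.2):
t=0.200: state=(2.784)
t=0.400: state=(3.017)
t=0.540: state=(3.164)
next step: t=0.560: state=(3.184) — x has crossed 3.17
linear interpolation between t=0.540 (3.16391) and t=0.560 (3.18385) → t≈0.546

t = 0.546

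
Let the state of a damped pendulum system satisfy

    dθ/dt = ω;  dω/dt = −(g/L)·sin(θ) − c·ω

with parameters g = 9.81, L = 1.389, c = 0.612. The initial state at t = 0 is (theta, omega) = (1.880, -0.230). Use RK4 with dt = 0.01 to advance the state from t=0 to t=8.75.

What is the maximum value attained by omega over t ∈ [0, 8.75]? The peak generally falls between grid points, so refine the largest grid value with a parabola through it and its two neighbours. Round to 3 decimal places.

t=0.000: state=(1.880, -0.230)
step 1 (dt=0.01): k1=(-0.230, -6.587), k2=(-0.263, -6.569), k3=(-0.263, -6.570), k4=(-0.296, -6.552); state += dt/6·(k1+2k2+2k3+k4)
t=0.010: state=(1.877, -0.296)
t=0.020: state=(1.874, -0.361)
t=0.030: state=(1.870, -0.426)
continuing one RK4 step at a time; state shown every 50 steps (Δt=0.5):
t=0.500: state=(1.002, -3.104)
t=1.000: state=(-0.642, -2.585)
t=1.500: state=(-1.116, 0.677)
t=2.000: state=(-0.216, 2.428)
t=2.500: state=(0.703, 0.813)
t=3.000: state=(0.518, -1.349)
t=3.500: state=(-0.261, -1.306)
t=4.000: state=(-0.501, 0.384)
t=4.500: state=(-0.041, 1.150)
t=5.000: state=(0.350, 0.234)
t=5.500: state=(0.186, -0.742)
t=6.000: state=(-0.176, -0.501)
t=6.500: state=(-0.214, 0.327)
t=7.000: state=(0.037, 0.513)
t=7.500: state=(0.173, -0.020)
t=8.000: state=(0.048, -0.386)
t=8.500: state=(-0.107, -0.151)
t=8.750: state=(-0.118, 0.062)
largest grid value and its neighbours: omega(1.990)=2.42709, omega(2.000)=2.42821, omega(2.010)=2.42765
parabola through these three points peaks at t≈2.002 with omega≈2.42823

max omega = 2.428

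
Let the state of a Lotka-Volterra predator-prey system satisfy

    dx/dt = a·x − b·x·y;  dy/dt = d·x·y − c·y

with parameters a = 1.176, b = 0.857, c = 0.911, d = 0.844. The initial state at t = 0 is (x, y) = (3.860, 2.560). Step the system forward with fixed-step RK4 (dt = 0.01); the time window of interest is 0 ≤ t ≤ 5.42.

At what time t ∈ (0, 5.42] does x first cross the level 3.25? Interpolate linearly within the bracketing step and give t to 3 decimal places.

t=0.000: state=(3.860, 2.560)
step 1 (dt=0.01): k1=(-3.929, 6.008), k2=(-4.008, 6.035), k3=(-4.008, 6.035), k4=(-4.086, 6.061); state += dt/6·(k1+2k2+2k3+k4)
t=0.010: state=(3.820, 2.620)
t=0.020: state=(3.778, 2.681)
t=0.030: state=(3.735, 2.742)
t=0.120: state=(3.289, 3.301)
next step: t=0.130: state=(3.234, 3.362) — x has crossed 3.25
linear interpolation between t=0.120 (3.28895) and t=0.130 (3.23418) → t≈0.127

t = 0.127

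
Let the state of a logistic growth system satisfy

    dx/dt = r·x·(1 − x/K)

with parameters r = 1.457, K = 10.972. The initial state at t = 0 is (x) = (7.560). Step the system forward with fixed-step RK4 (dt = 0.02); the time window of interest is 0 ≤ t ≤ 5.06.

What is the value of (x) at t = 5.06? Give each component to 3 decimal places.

t=0.000: state=(7.560)
step 1 (dt=0.02): k1=(3.425), k2=(3.406), k3=(3.406), k4=(3.387); state += dt/6·(k1+2k2+2k3+k4)
t=0.020: state=(7.628)
t=0.040: state=(7.695)
t=0.060: state=(7.762)
continuing one RK4 step at a time; state shown every 10 steps (Δt=0.2):
t=0.200: state=(8.205)
t=0.400: state=(8.764)
t=0.600: state=(9.233)
t=0.800: state=(9.619)
t=1.000: state=(9.928)
t=1.200: state=(10.173)
t=1.400: state=(10.364)
t=1.600: state=(10.511)
t=1.800: state=(10.624)
t=2.000: state=(10.710)
t=2.200: state=(10.775)
t=2.400: state=(10.824)
t=2.600: state=(10.861)
t=2.800: state=(10.889)
t=3.000: state=(10.910)
t=3.200: state=(10.925)
t=3.400: state=(10.937)
t=3.600: state=(10.946)
t=3.800: state=(10.953)
t=4.000: state=(10.957)
t=4.200: state=(10.961)
t=4.400: state=(10.964)
t=4.600: state=(10.966)
t=4.800: state=(10.967)
t=5.000: state=(10.969)
t=5.060: state=(10.969)

(x) = (10.969)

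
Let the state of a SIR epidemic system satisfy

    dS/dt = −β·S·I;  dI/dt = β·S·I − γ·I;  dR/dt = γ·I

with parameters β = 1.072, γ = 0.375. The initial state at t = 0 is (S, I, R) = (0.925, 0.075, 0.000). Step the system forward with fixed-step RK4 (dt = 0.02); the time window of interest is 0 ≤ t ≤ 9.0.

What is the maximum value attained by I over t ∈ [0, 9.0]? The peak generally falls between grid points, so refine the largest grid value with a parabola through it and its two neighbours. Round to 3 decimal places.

t=0.000: state=(0.925, 0.075, 0.000)
step 1 (dt=0.02): k1=(-0.074, 0.046, 0.028), k2=(-0.075, 0.046, 0.028), k3=(-0.075, 0.046, 0.028), k4=(-0.075, 0.047, 0.028); state += dt/6·(k1+2k2+2k3+k4)
t=0.020: state=(0.924, 0.076, 0.001)
t=0.040: state=(0.922, 0.077, 0.001)
t=0.060: state=(0.920, 0.078, 0.002)
continuing one RK4 step at a time; state shown every 25 steps (Δt=0.5):
t=0.500: state=(0.883, 0.101, 0.016)
t=1.000: state=(0.829, 0.133, 0.038)
t=1.500: state=(0.765, 0.169, 0.066)
t=2.000: state=(0.692, 0.206, 0.102)
t=2.500: state=(0.613, 0.243, 0.144)
t=3.000: state=(0.534, 0.274, 0.192)
t=3.500: state=(0.458, 0.296, 0.246)
t=4.000: state=(0.389, 0.308, 0.303)
t=4.500: state=(0.330, 0.309, 0.361)
t=5.000: state=(0.280, 0.302, 0.418)
t=5.500: state=(0.239, 0.288, 0.474)
t=6.000: state=(0.206, 0.268, 0.526)
t=6.500: state=(0.179, 0.247, 0.574)
t=7.000: state=(0.158, 0.224, 0.618)
t=7.500: state=(0.141, 0.201, 0.658)
t=8.000: state=(0.127, 0.179, 0.694)
t=8.500: state=(0.116, 0.158, 0.725)
t=9.000: state=(0.107, 0.139, 0.753)
largest grid value and its neighbours: I(4.300)=0.31002, I(4.320)=0.31003, I(4.340)=0.31002
parabola through these three points peaks at t≈4.323 with I≈0.31003

max I = 0.310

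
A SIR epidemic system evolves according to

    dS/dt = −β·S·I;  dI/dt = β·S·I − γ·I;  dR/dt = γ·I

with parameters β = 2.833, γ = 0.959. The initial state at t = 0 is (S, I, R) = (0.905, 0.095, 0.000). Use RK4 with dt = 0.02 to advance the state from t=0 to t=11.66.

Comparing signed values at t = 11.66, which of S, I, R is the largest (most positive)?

t=0.000: state=(0.905, 0.095, 0.000)
step 1 (dt=0.02): k1=(-0.244, 0.152, 0.091), k2=(-0.247, 0.154, 0.093), k3=(-0.247, 0.154, 0.093), k4=(-0.250, 0.156, 0.094); state += dt/6·(k1+2k2+2k3+k4)
t=0.020: state=(0.900, 0.098, 0.002)
t=0.040: state=(0.895, 0.101, 0.004)
t=0.060: state=(0.890, 0.104, 0.006)
continuing one RK4 step at a time; state shown every 25 steps (Δt=0.5):
t=0.500: state=(0.742, 0.191, 0.067)
t=1.000: state=(0.526, 0.290, 0.184)
t=1.500: state=(0.336, 0.329, 0.335)
t=2.000: state=(0.214, 0.298, 0.488)
t=2.500: state=(0.147, 0.237, 0.616)
t=3.000: state=(0.109, 0.176, 0.715)
t=3.500: state=(0.089, 0.125, 0.787)
t=4.000: state=(0.076, 0.087, 0.837)
t=4.500: state=(0.069, 0.060, 0.871)
t=5.000: state=(0.064, 0.041, 0.895)
t=5.500: state=(0.061, 0.027, 0.911)
t=6.000: state=(0.059, 0.018, 0.922)
t=6.500: state=(0.058, 0.012, 0.929)
t=7.000: state=(0.057, 0.008, 0.934)
t=7.500: state=(0.057, 0.006, 0.938)
t=8.000: state=(0.056, 0.004, 0.940)
t=8.500: state=(0.056, 0.003, 0.941)
t=9.000: state=(0.056, 0.002, 0.942)
t=9.500: state=(0.056, 0.001, 0.943)
t=10.000: state=(0.056, 0.001, 0.944)
t=10.500: state=(0.056, 0.001, 0.944)
t=11.000: state=(0.056, 0.000, 0.944)
t=11.500: state=(0.056, 0.000, 0.944)
t=11.660: state=(0.056, 0.000, 0.944)
compare at T: S=0.056, I=0.000, R=0.944

largest component: R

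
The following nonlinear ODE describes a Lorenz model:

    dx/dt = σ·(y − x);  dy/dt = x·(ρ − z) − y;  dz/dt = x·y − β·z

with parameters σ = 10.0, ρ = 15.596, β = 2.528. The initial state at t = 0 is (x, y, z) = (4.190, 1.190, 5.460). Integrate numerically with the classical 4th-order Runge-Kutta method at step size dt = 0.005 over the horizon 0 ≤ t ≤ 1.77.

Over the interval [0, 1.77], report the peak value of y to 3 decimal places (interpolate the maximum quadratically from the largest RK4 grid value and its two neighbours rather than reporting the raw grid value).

t=0.000: state=(4.190, 1.190, 5.460)
step 1 (dt=0.005): k1=(-30.000, 41.280, -8.817), k2=(-28.218, 40.507, -8.426), k3=(-28.282, 40.550, -8.430), k4=(-26.558, 39.814, -8.058); state += dt/6·(k1+2k2+2k3+k4)
t=0.005: state=(4.049, 1.393, 5.418)
t=0.010: state=(3.924, 1.588, 5.379)
t=0.015: state=(3.815, 1.778, 5.344)
continuing one RK4 step at a time; state shown every 20 steps (Δt=0.1):
t=0.100: state=(3.581, 4.589, 5.177)
t=0.200: state=(5.536, 8.304, 6.612)
t=0.300: state=(8.731, 11.950, 11.780)
t=0.400: state=(10.618, 10.454, 19.573)
t=0.500: state=(8.217, 4.259, 21.491)
t=0.600: state=(4.379, 1.209, 18.037)
t=0.700: state=(2.190, 0.890, 14.266)
t=0.800: state=(1.495, 1.276, 11.241)
t=0.900: state=(1.587, 1.950, 8.942)
t=1.000: state=(2.207, 3.102, 7.362)
t=1.100: state=(3.453, 5.101, 6.737)
t=1.200: state=(5.581, 8.187, 7.905)
t=1.300: state=(8.411, 11.139, 12.348)
t=1.400: state=(9.990, 9.894, 18.779)
t=1.500: state=(8.080, 4.844, 20.622)
t=1.600: state=(4.820, 2.014, 17.814)
t=1.700: state=(2.827, 1.614, 14.384)
t=1.770: state=(2.281, 1.884, 12.328)
largest grid value and its neighbours: y(0.325)=12.29226, y(0.330)=12.30934, y(0.335)=12.30745
parabola through these three points peaks at t≈0.332 with y≈12.31086

max y = 12.311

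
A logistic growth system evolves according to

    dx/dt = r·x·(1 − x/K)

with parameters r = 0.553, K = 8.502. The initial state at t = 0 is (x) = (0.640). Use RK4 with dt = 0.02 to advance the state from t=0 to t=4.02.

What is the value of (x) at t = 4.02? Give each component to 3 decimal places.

t=0.000: state=(0.640)
step 1 (dt=0.02): k1=(0.327), k2=(0.329), k3=(0.329), k4=(0.330); state += dt/6·(k1+2k2+2k3+k4)
t=0.020: state=(0.647)
t=0.040: state=(0.653)
t=0.060: state=(0.660)
continuing one RK4 step at a time; state shown every 10 steps (Δt=0.2):
t=0.200: state=(0.709)
t=0.400: state=(0.784)
t=0.600: state=(0.866)
t=0.800: state=(0.956)
t=1.000: state=(1.054)
t=1.200: state=(1.160)
t=1.400: state=(1.276)
t=1.600: state=(1.400)
t=1.800: state=(1.535)
t=2.000: state=(1.679)
t=2.200: state=(1.833)
t=2.400: state=(1.997)
t=2.600: state=(2.171)
t=2.800: state=(2.354)
t=3.000: state=(2.547)
t=3.200: state=(2.749)
t=3.400: state=(2.958)
t=3.600: state=(3.175)
t=3.800: state=(3.398)
t=4.000: state=(3.626)
t=4.020: state=(3.649)

(x) = (3.649)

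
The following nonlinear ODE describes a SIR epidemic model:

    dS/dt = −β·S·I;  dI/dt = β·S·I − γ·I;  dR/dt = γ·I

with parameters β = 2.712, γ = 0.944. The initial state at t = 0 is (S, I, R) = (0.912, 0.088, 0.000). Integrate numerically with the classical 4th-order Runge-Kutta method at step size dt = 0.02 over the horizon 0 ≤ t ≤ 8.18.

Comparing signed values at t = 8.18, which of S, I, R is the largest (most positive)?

largest component: R

t=0.000: state=(0.912, 0.088, 0.000)
step 1 (dt=0.02): k1=(-0.218, 0.135, 0.083), k2=(-0.220, 0.136, 0.084), k3=(-0.220, 0.136, 0.084), k4=(-0.223, 0.138, 0.086); state += dt/6·(k1+2k2+2k3+k4)
t=0.020: state=(0.908, 0.091, 0.002)
t=0.040: state=(0.903, 0.094, 0.003)
t=0.060: state=(0.898, 0.096, 0.005)
continuing one RK4 step at a time; state shown every 25 steps (Δt=0.5):
t=0.500: state=(0.767, 0.173, 0.060)
t=1.000: state=(0.568, 0.267, 0.165)
t=1.500: state=(0.380, 0.315, 0.305)
t=2.000: state=(0.249, 0.299, 0.452)
t=2.500: state=(0.172, 0.247, 0.582)
t=3.000: state=(0.128, 0.188, 0.684)
t=3.500: state=(0.103, 0.137, 0.760)
t=4.000: state=(0.088, 0.097, 0.815)
t=4.500: state=(0.078, 0.068, 0.854)
t=5.000: state=(0.073, 0.047, 0.881)
t=5.500: state=(0.069, 0.032, 0.899)
t=6.000: state=(0.066, 0.022, 0.912)
t=6.500: state=(0.065, 0.015, 0.920)
t=7.000: state=(0.064, 0.010, 0.926)
t=7.500: state=(0.063, 0.007, 0.930)
t=8.000: state=(0.063, 0.005, 0.933)
t=8.180: state=(0.062, 0.004, 0.933)
compare at T: S=0.062, I=0.004, R=0.933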